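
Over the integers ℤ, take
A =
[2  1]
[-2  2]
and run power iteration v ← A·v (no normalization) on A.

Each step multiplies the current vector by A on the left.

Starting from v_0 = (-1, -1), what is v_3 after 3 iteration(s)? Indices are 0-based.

v_0 = (-1, -1).
v_1 = A·v_0 = (-3, 0).
v_2 = A·v_1 = (-6, 6).
v_3 = A·v_2 = (-6, 24).

v_3 = (-6, 24)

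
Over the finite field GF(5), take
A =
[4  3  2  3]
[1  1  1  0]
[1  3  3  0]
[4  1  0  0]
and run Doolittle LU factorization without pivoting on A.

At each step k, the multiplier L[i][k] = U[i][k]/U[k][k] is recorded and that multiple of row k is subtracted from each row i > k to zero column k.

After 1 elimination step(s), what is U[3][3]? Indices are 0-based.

Step 1: pivot at (0,0) is 4.
  row1 ← row1 − (4)·row0  ⇒  L[1][0]=4, U row1=(0, 4, 3, 3)
  row2 ← row2 − (4)·row0  ⇒  L[2][0]=4, U row2=(0, 1, 0, 3)
  row3 ← row3 − (1)·row0  ⇒  L[3][0]=1, U row3=(0, 3, 3, 2)

U[3][3] = 2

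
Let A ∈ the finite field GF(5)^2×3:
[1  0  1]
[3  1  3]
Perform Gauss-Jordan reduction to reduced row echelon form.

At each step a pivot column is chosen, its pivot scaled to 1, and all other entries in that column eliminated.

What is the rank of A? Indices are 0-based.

step 1: normalize row 0 (÷1) = (1, 0, 1)
  row 1: subtract 3×row0 = (0, 1, 0)
step 2: normalize row 1 (÷1) = (0, 1, 0)

rank = 2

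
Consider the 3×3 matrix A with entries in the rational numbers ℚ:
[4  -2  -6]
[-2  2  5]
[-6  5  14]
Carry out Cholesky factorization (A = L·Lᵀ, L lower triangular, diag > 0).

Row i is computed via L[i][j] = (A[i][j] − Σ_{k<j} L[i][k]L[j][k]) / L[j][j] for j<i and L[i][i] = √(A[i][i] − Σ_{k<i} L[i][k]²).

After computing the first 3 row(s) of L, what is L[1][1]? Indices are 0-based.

L[1][1] = 1

Step 1: L[0][0] = √(4) = 2.
  L[1][0] = (-2) / L[0][0] = -1.
Step 2: L[1][1] = √(1) = 1.
  L[2][0] = (-6) / L[0][0] = -3.
  L[2][1] = (2) / L[1][1] = 2.
Step 3: L[2][2] = √(1) = 1.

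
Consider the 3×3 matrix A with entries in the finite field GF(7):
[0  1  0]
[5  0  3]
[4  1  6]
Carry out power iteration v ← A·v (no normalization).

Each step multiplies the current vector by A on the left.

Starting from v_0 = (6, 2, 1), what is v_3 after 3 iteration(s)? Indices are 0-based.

v_0 = (6, 2, 1).
v_1 = A·v_0 = (2, 5, 4).
v_2 = A·v_1 = (5, 1, 2).
v_3 = A·v_2 = (1, 3, 5).

v_3 = (1, 3, 5)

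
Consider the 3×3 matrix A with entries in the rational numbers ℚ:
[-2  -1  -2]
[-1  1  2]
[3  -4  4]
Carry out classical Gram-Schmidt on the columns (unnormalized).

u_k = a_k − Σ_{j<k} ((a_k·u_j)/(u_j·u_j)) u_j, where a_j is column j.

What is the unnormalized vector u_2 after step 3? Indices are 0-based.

u_2 = (-36/131, 396/131, 108/131)

Step 1: u_0 = a_0 = (-2, -1, 3).
Step 2: u_1 = a_1 − (-11/14)·u_0 = (-18/7, 3/14, -23/14).
Step 3: u_2 = a_2 − (1)·u_0 − (-14/131)·u_1 = (-36/131, 396/131, 108/131).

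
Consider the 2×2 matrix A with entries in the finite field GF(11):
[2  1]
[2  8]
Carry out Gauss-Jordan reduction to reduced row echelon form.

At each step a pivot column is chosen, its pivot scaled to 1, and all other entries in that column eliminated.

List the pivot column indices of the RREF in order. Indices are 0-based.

pivot columns: 0, 1

pivot(0,0)=2: scale R0 → (1, 6)
  clear (1,0): R1 −= (2)R0 → (0, 7)
pivot(1,1)=7: scale R1 → (0, 1)
  clear (0,1): R0 −= (6)R1 → (1, 0)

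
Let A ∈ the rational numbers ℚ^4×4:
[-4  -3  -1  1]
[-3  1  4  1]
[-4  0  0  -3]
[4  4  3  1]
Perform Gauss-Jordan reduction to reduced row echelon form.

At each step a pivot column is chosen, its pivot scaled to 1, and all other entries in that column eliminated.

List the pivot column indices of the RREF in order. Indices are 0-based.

step 1: normalize row 0 (÷-4) = (1, 3/4, 1/4, -1/4)
  row 1: subtract -3×row0 = (0, 13/4, 19/4, 1/4)
  row 2: subtract -4×row0 = (0, 3, 1, -4)
  row 3: subtract 4×row0 = (0, 1, 2, 2)
step 2: normalize row 1 (÷13/4) = (0, 1, 19/13, 1/13)
  row 0: subtract 3/4×row1 = (1, 0, -11/13, -4/13)
  row 2: subtract 3×row1 = (0, 0, -44/13, -55/13)
  row 3: subtract 1×row1 = (0, 0, 7/13, 25/13)
step 3: normalize row 2 (÷-44/13) = (0, 0, 1, 5/4)
  row 0: subtract -11/13×row2 = (1, 0, 0, 3/4)
  row 1: subtract 19/13×row2 = (0, 1, 0, -7/4)
  row 3: subtract 7/13×row2 = (0, 0, 0, 5/4)
step 4: normalize row 3 (÷5/4) = (0, 0, 0, 1)
  row 0: subtract 3/4×row3 = (1, 0, 0, 0)
  row 1: subtract -7/4×row3 = (0, 1, 0, 0)
  row 2: subtract 5/4×row3 = (0, 0, 1, 0)

pivot columns: 0, 1, 2, 3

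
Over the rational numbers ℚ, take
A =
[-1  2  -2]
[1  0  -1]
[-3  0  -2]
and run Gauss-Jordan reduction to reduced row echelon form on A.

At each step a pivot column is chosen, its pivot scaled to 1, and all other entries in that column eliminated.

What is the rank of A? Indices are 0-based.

rank = 3

pivot(0,0)=-1: scale R0 → (1, -2, 2)
  clear (1,0): R1 −= (1)R0 → (0, 2, -3)
  clear (2,0): R2 −= (-3)R0 → (0, -6, 4)
pivot(1,1)=2: scale R1 → (0, 1, -3/2)
  clear (0,1): R0 −= (-2)R1 → (1, 0, -1)
  clear (2,1): R2 −= (-6)R1 → (0, 0, -5)
pivot(2,2)=-5: scale R2 → (0, 0, 1)
  clear (0,2): R0 −= (-1)R2 → (1, 0, 0)
  clear (1,2): R1 −= (-3/2)R2 → (0, 1, 0)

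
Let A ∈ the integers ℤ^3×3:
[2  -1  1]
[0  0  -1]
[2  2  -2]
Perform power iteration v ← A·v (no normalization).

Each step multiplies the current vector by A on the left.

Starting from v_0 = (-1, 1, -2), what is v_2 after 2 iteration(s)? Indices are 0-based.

v_2 = (-8, -4, -14)

v_0 = (-1, 1, -2).
v_1 = A·v_0 = (-5, 2, 4).
v_2 = A·v_1 = (-8, -4, -14).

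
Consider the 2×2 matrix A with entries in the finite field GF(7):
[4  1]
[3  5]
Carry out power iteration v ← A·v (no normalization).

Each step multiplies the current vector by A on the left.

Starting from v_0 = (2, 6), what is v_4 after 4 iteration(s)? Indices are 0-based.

v_0 = (2, 6).
v_1 = A·v_0 = (0, 1).
v_2 = A·v_1 = (1, 5).
v_3 = A·v_2 = (2, 0).
v_4 = A·v_3 = (1, 6).

v_4 = (1, 6)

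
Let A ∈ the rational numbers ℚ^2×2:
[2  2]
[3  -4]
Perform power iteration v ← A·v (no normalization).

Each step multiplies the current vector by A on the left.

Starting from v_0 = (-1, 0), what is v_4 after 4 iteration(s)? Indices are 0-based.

v_0 = (-1, 0).
v_1 = A·v_0 = (-2, -3).
v_2 = A·v_1 = (-10, 6).
v_3 = A·v_2 = (-8, -54).
v_4 = A·v_3 = (-124, 192).

v_4 = (-124, 192)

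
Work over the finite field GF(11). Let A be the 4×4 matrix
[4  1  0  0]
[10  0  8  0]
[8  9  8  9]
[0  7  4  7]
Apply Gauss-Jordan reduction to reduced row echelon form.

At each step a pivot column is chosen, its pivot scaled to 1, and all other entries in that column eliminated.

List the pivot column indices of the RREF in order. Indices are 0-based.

step 1: normalize row 0 (÷4) = (1, 3, 0, 0)
  row 1: subtract 10×row0 = (0, 3, 8, 0)
  row 2: subtract 8×row0 = (0, 7, 8, 9)
step 2: normalize row 1 (÷3) = (0, 1, 10, 0)
  row 0: subtract 3×row1 = (1, 0, 3, 0)
  row 2: subtract 7×row1 = (0, 0, 4, 9)
  row 3: subtract 7×row1 = (0, 0, 0, 7)
step 3: normalize row 2 (÷4) = (0, 0, 1, 5)
  row 0: subtract 3×row2 = (1, 0, 0, 7)
  row 1: subtract 10×row2 = (0, 1, 0, 5)
step 4: normalize row 3 (÷7) = (0, 0, 0, 1)
  row 0: subtract 7×row3 = (1, 0, 0, 0)
  row 1: subtract 5×row3 = (0, 1, 0, 0)
  row 2: subtract 5×row3 = (0, 0, 1, 0)

pivot columns: 0, 1, 2, 3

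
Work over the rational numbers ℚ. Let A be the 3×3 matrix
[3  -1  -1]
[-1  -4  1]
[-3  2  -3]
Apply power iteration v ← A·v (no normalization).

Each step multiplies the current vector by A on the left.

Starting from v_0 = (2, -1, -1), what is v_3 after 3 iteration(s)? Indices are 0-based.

v_0 = (2, -1, -1).
v_1 = A·v_0 = (8, 1, -5).
v_2 = A·v_1 = (28, -17, -7).
v_3 = A·v_2 = (108, 33, -97).

v_3 = (108, 33, -97)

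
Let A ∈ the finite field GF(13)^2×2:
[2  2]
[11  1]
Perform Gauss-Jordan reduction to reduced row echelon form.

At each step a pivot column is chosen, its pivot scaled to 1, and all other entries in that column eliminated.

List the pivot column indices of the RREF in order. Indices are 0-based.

pivot columns: 0, 1

pivot(0,0)=2: scale R0 → (1, 1)
  clear (1,0): R1 −= (11)R0 → (0, 3)
pivot(1,1)=3: scale R1 → (0, 1)
  clear (0,1): R0 −= (1)R1 → (1, 0)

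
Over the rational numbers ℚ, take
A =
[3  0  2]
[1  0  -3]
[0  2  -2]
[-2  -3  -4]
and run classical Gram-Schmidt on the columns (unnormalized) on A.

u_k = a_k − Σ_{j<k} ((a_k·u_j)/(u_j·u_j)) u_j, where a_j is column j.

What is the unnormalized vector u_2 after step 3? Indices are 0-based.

u_2 = (7/146, -533/146, -192/73, -128/73)

Step 1: u_0 = a_0 = (3, 1, 0, -2).
Step 2: u_1 = a_1 − (3/7)·u_0 = (-9/7, -3/7, 2, -15/7).
Step 3: u_2 = a_2 − (11/14)·u_0 − (23/73)·u_1 = (7/146, -533/146, -192/73, -128/73).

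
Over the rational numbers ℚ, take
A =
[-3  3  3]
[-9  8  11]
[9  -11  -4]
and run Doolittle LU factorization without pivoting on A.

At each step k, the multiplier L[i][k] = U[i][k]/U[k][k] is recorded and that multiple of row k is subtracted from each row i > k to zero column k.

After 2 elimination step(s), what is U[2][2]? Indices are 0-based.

U[2][2] = 1

Step 1: pivot at (0,0) is -3.
  row1 ← row1 − (3)·row0  ⇒  L[1][0]=3, U row1=(0, -1, 2)
  row2 ← row2 − (-3)·row0  ⇒  L[2][0]=-3, U row2=(0, -2, 5)
Step 2: pivot at (1,1) is -1.
  row2 ← row2 − (2)·row1  ⇒  L[2][1]=2, U row2=(0, 0, 1)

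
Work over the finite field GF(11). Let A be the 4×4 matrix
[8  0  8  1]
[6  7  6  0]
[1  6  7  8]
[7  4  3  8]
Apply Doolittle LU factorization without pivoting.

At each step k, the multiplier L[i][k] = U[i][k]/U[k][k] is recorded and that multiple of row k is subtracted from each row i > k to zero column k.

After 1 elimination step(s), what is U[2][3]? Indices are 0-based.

U[2][3] = 1

Step 1: pivot at (0,0) is 8.
  row1 ← row1 − (9)·row0  ⇒  L[1][0]=9, U row1=(0, 7, 0, 2)
  row2 ← row2 − (7)·row0  ⇒  L[2][0]=7, U row2=(0, 6, 6, 1)
  row3 ← row3 − (5)·row0  ⇒  L[3][0]=5, U row3=(0, 4, 7, 3)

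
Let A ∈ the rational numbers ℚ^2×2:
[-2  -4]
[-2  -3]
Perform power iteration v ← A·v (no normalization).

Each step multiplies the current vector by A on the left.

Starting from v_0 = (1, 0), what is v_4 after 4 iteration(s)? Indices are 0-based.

v_0 = (1, 0).
v_1 = A·v_0 = (-2, -2).
v_2 = A·v_1 = (12, 10).
v_3 = A·v_2 = (-64, -54).
v_4 = A·v_3 = (344, 290).

v_4 = (344, 290)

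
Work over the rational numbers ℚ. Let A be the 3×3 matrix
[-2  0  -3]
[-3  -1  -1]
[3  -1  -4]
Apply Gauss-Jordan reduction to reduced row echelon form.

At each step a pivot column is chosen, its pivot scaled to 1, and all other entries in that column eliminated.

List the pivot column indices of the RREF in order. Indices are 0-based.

step 1: normalize row 0 (÷-2) = (1, 0, 3/2)
  row 1: subtract -3×row0 = (0, -1, 7/2)
  row 2: subtract 3×row0 = (0, -1, -17/2)
step 2: normalize row 1 (÷-1) = (0, 1, -7/2)
  row 2: subtract -1×row1 = (0, 0, -12)
step 3: normalize row 2 (÷-12) = (0, 0, 1)
  row 0: subtract 3/2×row2 = (1, 0, 0)
  row 1: subtract -7/2×row2 = (0, 1, 0)

pivot columns: 0, 1, 2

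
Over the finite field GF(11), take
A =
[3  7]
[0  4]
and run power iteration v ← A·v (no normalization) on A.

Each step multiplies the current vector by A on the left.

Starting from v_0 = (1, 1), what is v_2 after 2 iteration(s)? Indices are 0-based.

v_0 = (1, 1).
v_1 = A·v_0 = (10, 4).
v_2 = A·v_1 = (3, 5).

v_2 = (3, 5)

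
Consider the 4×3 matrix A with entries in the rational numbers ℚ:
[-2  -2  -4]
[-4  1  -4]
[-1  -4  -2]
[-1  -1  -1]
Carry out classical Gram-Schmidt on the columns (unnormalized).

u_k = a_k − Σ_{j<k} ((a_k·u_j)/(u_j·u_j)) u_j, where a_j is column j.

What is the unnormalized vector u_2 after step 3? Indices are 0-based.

Step 1: u_0 = a_0 = (-2, -4, -1, -1).
Step 2: u_1 = a_1 − (5/22)·u_0 = (-17/11, 21/11, -83/22, -17/22).
Step 3: u_2 = a_2 − (27/22)·u_0 − (151/459)·u_1 = (-28/27, 43/153, 215/459, 13/27).

u_2 = (-28/27, 43/153, 215/459, 13/27)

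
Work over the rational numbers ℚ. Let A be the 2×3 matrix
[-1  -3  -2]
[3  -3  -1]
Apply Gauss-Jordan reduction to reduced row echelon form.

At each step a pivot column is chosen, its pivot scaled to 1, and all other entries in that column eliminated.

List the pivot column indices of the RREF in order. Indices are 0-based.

[1] R0 /= -1  ⇒  (1, 3, 2)
     R1 -= 3·R0  ⇒  (0, -12, -7)
[2] R1 /= -12  ⇒  (0, 1, 7/12)
     R0 -= 3·R1  ⇒  (1, 0, 1/4)

pivot columns: 0, 1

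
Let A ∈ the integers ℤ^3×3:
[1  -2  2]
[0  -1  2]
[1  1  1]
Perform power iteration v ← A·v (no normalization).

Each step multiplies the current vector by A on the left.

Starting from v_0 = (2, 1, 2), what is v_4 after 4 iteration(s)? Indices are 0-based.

v_0 = (2, 1, 2).
v_1 = A·v_0 = (4, 3, 5).
v_2 = A·v_1 = (8, 7, 12).
v_3 = A·v_2 = (18, 17, 27).
v_4 = A·v_3 = (38, 37, 62).

v_4 = (38, 37, 62)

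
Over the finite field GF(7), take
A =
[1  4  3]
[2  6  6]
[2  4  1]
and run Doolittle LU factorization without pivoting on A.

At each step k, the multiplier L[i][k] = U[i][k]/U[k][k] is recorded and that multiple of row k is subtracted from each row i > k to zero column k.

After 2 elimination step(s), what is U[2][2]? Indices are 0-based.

U[2][2] = 2

[col 0] pivot 1
  R1 -= 2*R0 → (0, 5, 0)  (L[1][0] := 2)
  R2 -= 2*R0 → (0, 3, 2)  (L[2][0] := 2)
[col 1] pivot 5
  R2 -= 2*R1 → (0, 0, 2)  (L[2][1] := 2)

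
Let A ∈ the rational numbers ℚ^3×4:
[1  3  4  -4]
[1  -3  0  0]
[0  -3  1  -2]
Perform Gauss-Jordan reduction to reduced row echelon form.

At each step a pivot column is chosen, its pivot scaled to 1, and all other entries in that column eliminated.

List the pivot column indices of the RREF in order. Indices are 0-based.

pivot columns: 0, 1, 2

step 1: normalize row 0 (÷1) = (1, 3, 4, -4)
  row 1: subtract 1×row0 = (0, -6, -4, 4)
step 2: normalize row 1 (÷-6) = (0, 1, 2/3, -2/3)
  row 0: subtract 3×row1 = (1, 0, 2, -2)
  row 2: subtract -3×row1 = (0, 0, 3, -4)
step 3: normalize row 2 (÷3) = (0, 0, 1, -4/3)
  row 0: subtract 2×row2 = (1, 0, 0, 2/3)
  row 1: subtract 2/3×row2 = (0, 1, 0, 2/9)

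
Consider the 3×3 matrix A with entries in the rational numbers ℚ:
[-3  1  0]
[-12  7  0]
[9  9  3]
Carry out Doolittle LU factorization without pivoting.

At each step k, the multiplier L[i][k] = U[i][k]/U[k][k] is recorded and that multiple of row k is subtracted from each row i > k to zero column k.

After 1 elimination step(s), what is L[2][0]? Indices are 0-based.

k=0: U[0][0]=-3
  eliminate (1,0): mult=4, new row 1: (0, 3, 0); set L[1][0]=4
  eliminate (2,0): mult=-3, new row 2: (0, 12, 3); set L[2][0]=-3

L[2][0] = -3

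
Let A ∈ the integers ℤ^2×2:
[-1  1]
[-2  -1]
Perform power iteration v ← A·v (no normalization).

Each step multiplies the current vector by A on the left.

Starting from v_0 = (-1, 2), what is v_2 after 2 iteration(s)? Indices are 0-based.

v_2 = (-3, -6)

v_0 = (-1, 2).
v_1 = A·v_0 = (3, 0).
v_2 = A·v_1 = (-3, -6).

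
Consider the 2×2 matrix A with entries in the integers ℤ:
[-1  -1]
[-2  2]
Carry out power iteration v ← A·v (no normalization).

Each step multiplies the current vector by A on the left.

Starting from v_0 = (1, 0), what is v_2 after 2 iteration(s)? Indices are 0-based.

v_0 = (1, 0).
v_1 = A·v_0 = (-1, -2).
v_2 = A·v_1 = (3, -2).

v_2 = (3, -2)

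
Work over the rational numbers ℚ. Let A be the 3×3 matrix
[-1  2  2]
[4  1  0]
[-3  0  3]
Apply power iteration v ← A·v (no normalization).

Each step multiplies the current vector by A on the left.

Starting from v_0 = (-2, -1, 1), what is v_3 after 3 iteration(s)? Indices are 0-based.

v_0 = (-2, -1, 1).
v_1 = A·v_0 = (2, -9, 9).
v_2 = A·v_1 = (-2, -1, 21).
v_3 = A·v_2 = (42, -9, 69).

v_3 = (42, -9, 69)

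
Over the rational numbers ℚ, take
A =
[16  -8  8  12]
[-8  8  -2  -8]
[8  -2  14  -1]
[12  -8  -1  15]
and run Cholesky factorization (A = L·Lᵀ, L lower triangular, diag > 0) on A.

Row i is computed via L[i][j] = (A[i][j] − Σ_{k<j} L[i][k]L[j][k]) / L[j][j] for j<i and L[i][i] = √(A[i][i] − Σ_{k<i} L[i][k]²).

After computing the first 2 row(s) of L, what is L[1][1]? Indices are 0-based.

Step 1: L[0][0] = √(16) = 4.
  L[1][0] = (-8) / L[0][0] = -2.
Step 2: L[1][1] = √(4) = 2.

L[1][1] = 2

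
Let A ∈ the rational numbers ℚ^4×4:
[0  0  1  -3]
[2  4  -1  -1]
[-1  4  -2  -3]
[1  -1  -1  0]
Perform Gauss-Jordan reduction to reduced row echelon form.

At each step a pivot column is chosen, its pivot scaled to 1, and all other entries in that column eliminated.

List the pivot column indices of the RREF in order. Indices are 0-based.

pivot columns: 0, 1, 2, 3

step 1: exchange rows 0,1
step 1: normalize row 0 (÷2) = (1, 2, -1/2, -1/2)
  row 2: subtract -1×row0 = (0, 6, -5/2, -7/2)
  row 3: subtract 1×row0 = (0, -3, -1/2, 1/2)
step 2: exchange rows 1,2
step 2: normalize row 1 (÷6) = (0, 1, -5/12, -7/12)
  row 0: subtract 2×row1 = (1, 0, 1/3, 2/3)
  row 3: subtract -3×row1 = (0, 0, -7/4, -5/4)
step 3: normalize row 2 (÷1) = (0, 0, 1, -3)
  row 0: subtract 1/3×row2 = (1, 0, 0, 5/3)
  row 1: subtract -5/12×row2 = (0, 1, 0, -11/6)
  row 3: subtract -7/4×row2 = (0, 0, 0, -13/2)
step 4: normalize row 3 (÷-13/2) = (0, 0, 0, 1)
  row 0: subtract 5/3×row3 = (1, 0, 0, 0)
  row 1: subtract -11/6×row3 = (0, 1, 0, 0)
  row 2: subtract -3×row3 = (0, 0, 1, 0)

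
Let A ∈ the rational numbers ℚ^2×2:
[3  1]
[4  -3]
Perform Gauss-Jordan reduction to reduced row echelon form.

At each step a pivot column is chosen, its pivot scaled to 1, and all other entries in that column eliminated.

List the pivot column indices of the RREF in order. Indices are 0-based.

step 1: normalize row 0 (÷3) = (1, 1/3)
  row 1: subtract 4×row0 = (0, -13/3)
step 2: normalize row 1 (÷-13/3) = (0, 1)
  row 0: subtract 1/3×row1 = (1, 0)

pivot columns: 0, 1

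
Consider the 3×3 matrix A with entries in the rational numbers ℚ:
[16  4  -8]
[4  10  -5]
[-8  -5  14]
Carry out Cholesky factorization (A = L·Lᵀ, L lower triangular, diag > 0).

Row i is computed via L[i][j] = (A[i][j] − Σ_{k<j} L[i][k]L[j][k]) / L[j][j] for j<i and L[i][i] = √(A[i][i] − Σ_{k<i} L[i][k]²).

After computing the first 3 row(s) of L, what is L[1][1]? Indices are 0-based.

Step 1: L[0][0] = √(16) = 4.
  L[1][0] = (4) / L[0][0] = 1.
Step 2: L[1][1] = √(9) = 3.
  L[2][0] = (-8) / L[0][0] = -2.
  L[2][1] = (-3) / L[1][1] = -1.
Step 3: L[2][2] = √(9) = 3.

L[1][1] = 3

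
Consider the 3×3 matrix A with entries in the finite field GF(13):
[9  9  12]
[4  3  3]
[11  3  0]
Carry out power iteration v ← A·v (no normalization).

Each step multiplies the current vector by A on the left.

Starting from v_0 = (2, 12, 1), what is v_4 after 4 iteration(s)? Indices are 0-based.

v_4 = (0, 4, 11)

v_0 = (2, 12, 1).
v_1 = A·v_0 = (8, 8, 6).
v_2 = A·v_1 = (8, 9, 8).
v_3 = A·v_2 = (2, 5, 11).
v_4 = A·v_3 = (0, 4, 11).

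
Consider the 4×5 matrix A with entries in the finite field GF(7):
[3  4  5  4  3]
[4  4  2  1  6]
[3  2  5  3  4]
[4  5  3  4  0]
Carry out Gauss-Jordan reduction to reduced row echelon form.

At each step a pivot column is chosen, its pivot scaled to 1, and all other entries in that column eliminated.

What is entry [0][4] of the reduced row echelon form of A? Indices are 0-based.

M[0][4] = 5

step 1: normalize row 0 (÷3) = (1, 6, 4, 6, 1)
  row 1: subtract 4×row0 = (0, 1, 0, 5, 2)
  row 2: subtract 3×row0 = (0, 5, 0, 6, 1)
  row 3: subtract 4×row0 = (0, 2, 1, 1, 3)
step 2: normalize row 1 (÷1) = (0, 1, 0, 5, 2)
  row 0: subtract 6×row1 = (1, 0, 4, 4, 3)
  row 2: subtract 5×row1 = (0, 0, 0, 2, 5)
  row 3: subtract 2×row1 = (0, 0, 1, 5, 6)
step 3: exchange rows 2,3
step 3: normalize row 2 (÷1) = (0, 0, 1, 5, 6)
  row 0: subtract 4×row2 = (1, 0, 0, 5, 0)
step 4: normalize row 3 (÷2) = (0, 0, 0, 1, 6)
  row 0: subtract 5×row3 = (1, 0, 0, 0, 5)
  row 1: subtract 5×row3 = (0, 1, 0, 0, 0)
  row 2: subtract 5×row3 = (0, 0, 1, 0, 4)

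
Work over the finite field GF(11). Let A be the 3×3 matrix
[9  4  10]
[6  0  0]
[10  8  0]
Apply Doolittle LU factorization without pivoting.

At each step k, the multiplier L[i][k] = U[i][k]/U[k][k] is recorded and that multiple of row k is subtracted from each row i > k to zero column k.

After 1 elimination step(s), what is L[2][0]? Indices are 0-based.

L[2][0] = 6

Step 1: pivot at (0,0) is 9.
  row1 ← row1 − (8)·row0  ⇒  L[1][0]=8, U row1=(0, 1, 8)
  row2 ← row2 − (6)·row0  ⇒  L[2][0]=6, U row2=(0, 6, 6)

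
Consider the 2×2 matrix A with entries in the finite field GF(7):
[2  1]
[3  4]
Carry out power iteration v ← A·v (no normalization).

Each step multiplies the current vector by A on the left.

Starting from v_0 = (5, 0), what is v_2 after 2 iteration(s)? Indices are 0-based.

v_0 = (5, 0).
v_1 = A·v_0 = (3, 1).
v_2 = A·v_1 = (0, 6).

v_2 = (0, 6)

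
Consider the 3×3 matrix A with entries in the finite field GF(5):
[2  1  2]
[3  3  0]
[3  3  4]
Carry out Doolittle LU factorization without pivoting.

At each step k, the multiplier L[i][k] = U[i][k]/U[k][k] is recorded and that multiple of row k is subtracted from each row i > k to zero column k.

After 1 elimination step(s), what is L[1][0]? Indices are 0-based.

L[1][0] = 4

k=0: U[0][0]=2
  eliminate (1,0): mult=4, new row 1: (0, 4, 2); set L[1][0]=4
  eliminate (2,0): mult=4, new row 2: (0, 4, 1); set L[2][0]=4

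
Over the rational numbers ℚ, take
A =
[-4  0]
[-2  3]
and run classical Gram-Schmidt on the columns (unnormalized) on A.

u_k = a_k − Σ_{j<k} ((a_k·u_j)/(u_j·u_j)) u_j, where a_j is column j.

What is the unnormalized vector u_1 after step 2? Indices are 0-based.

Step 1: u_0 = a_0 = (-4, -2).
Step 2: u_1 = a_1 − (-3/10)·u_0 = (-6/5, 12/5).

u_1 = (-6/5, 12/5)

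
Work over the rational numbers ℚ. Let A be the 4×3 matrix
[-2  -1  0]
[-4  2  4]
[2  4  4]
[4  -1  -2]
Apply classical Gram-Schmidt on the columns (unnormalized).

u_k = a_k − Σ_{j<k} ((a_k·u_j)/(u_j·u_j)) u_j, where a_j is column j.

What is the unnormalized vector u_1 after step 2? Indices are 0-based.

Step 1: u_0 = a_0 = (-2, -4, 2, 4).
Step 2: u_1 = a_1 − (-1/20)·u_0 = (-11/10, 9/5, 41/10, -4/5).

u_1 = (-11/10, 9/5, 41/10, -4/5)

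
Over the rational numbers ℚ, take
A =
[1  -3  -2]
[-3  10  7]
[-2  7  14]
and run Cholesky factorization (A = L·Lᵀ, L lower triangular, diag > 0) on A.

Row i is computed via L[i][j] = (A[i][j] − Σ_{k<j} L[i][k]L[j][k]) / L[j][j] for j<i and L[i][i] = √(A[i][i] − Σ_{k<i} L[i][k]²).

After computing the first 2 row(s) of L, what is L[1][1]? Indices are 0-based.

L[1][1] = 1

Step 1: L[0][0] = √(1) = 1.
  L[1][0] = (-3) / L[0][0] = -3.
Step 2: L[1][1] = √(1) = 1.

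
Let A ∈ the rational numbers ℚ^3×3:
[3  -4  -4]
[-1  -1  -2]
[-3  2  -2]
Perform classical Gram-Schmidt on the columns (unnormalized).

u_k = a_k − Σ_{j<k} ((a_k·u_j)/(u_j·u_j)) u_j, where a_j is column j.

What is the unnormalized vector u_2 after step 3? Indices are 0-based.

Step 1: u_0 = a_0 = (3, -1, -3).
Step 2: u_1 = a_1 − (-17/19)·u_0 = (-25/19, -36/19, -13/19).
Step 3: u_2 = a_2 − (-4/19)·u_0 − (9/5)·u_1 = (-1, 6/5, -7/5).

u_2 = (-1, 6/5, -7/5)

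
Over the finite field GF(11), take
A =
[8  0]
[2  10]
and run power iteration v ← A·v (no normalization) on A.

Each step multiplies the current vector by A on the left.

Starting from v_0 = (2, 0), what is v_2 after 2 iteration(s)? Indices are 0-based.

v_0 = (2, 0).
v_1 = A·v_0 = (5, 4).
v_2 = A·v_1 = (7, 6).

v_2 = (7, 6)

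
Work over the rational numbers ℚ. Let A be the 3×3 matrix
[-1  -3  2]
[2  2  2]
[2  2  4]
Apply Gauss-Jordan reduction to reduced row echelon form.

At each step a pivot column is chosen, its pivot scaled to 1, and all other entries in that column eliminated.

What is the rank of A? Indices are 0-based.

[1] R0 /= -1  ⇒  (1, 3, -2)
     R1 -= 2·R0  ⇒  (0, -4, 6)
     R2 -= 2·R0  ⇒  (0, -4, 8)
[2] R1 /= -4  ⇒  (0, 1, -3/2)
     R0 -= 3·R1  ⇒  (1, 0, 5/2)
     R2 -= -4·R1  ⇒  (0, 0, 2)
[3] R2 /= 2  ⇒  (0, 0, 1)
     R0 -= 5/2·R2  ⇒  (1, 0, 0)
     R1 -= -3/2·R2  ⇒  (0, 1, 0)

rank = 3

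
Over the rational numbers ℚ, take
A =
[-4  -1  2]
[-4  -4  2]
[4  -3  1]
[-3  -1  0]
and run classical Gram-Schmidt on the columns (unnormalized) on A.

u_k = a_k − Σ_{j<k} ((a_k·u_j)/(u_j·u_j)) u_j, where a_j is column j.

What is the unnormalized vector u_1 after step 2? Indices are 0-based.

Step 1: u_0 = a_0 = (-4, -4, 4, -3).
Step 2: u_1 = a_1 − (11/57)·u_0 = (-13/57, -184/57, -215/57, -8/19).

u_1 = (-13/57, -184/57, -215/57, -8/19)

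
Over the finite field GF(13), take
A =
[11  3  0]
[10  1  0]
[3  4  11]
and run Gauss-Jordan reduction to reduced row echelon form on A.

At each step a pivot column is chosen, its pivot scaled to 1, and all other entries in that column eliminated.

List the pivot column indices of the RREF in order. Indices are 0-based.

pivot(0,0)=11: scale R0 → (1, 5, 0)
  clear (1,0): R1 −= (10)R0 → (0, 3, 0)
  clear (2,0): R2 −= (3)R0 → (0, 2, 11)
pivot(1,1)=3: scale R1 → (0, 1, 0)
  clear (0,1): R0 −= (5)R1 → (1, 0, 0)
  clear (2,1): R2 −= (2)R1 → (0, 0, 11)
pivot(2,2)=11: scale R2 → (0, 0, 1)

pivot columns: 0, 1, 2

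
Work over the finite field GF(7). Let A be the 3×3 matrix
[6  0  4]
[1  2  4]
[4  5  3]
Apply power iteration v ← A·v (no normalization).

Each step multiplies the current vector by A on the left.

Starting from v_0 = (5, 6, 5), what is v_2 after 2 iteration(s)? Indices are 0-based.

v_0 = (5, 6, 5).
v_1 = A·v_0 = (1, 2, 2).
v_2 = A·v_1 = (0, 6, 6).

v_2 = (0, 6, 6)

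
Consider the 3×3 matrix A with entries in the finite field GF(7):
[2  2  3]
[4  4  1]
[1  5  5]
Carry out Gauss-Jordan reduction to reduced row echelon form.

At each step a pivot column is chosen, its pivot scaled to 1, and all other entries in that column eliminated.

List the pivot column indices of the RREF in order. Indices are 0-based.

pivot columns: 0, 1, 2

[1] R0 /= 2  ⇒  (1, 1, 5)
     R1 -= 4·R0  ⇒  (0, 0, 2)
     R2 -= 1·R0  ⇒  (0, 4, 0)
[2] R1 <-> R2
[2] R1 /= 4  ⇒  (0, 1, 0)
     R0 -= 1·R1  ⇒  (1, 0, 5)
[3] R2 /= 2  ⇒  (0, 0, 1)
     R0 -= 5·R2  ⇒  (1, 0, 0)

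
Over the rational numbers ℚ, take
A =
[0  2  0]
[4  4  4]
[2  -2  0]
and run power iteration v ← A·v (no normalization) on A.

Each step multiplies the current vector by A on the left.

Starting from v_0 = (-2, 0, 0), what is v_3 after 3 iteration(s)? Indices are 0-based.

v_0 = (-2, 0, 0).
v_1 = A·v_0 = (0, -8, -4).
v_2 = A·v_1 = (-16, -48, 16).
v_3 = A·v_2 = (-96, -192, 64).

v_3 = (-96, -192, 64)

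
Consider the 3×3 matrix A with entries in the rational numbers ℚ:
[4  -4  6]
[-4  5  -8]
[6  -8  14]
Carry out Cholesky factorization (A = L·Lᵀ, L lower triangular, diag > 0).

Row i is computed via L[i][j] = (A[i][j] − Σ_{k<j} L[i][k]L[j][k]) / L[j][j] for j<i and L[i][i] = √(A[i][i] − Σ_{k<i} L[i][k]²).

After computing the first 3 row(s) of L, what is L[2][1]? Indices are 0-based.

L[2][1] = -2

Step 1: L[0][0] = √(4) = 2.
  L[1][0] = (-4) / L[0][0] = -2.
Step 2: L[1][1] = √(1) = 1.
  L[2][0] = (6) / L[0][0] = 3.
  L[2][1] = (-2) / L[1][1] = -2.
Step 3: L[2][2] = √(1) = 1.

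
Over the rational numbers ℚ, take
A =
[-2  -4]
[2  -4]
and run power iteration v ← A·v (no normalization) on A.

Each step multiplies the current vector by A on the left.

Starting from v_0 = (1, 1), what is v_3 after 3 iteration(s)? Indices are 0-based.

v_3 = (-24, 56)

v_0 = (1, 1).
v_1 = A·v_0 = (-6, -2).
v_2 = A·v_1 = (20, -4).
v_3 = A·v_2 = (-24, 56).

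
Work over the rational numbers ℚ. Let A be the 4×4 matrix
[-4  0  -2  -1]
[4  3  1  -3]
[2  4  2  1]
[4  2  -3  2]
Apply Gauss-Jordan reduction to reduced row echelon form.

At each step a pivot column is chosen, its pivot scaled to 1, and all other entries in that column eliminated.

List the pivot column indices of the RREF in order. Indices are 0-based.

pivot(0,0)=-4: scale R0 → (1, 0, 1/2, 1/4)
  clear (1,0): R1 −= (4)R0 → (0, 3, -1, -4)
  clear (2,0): R2 −= (2)R0 → (0, 4, 1, 1/2)
  clear (3,0): R3 −= (4)R0 → (0, 2, -5, 1)
pivot(1,1)=3: scale R1 → (0, 1, -1/3, -4/3)
  clear (2,1): R2 −= (4)R1 → (0, 0, 7/3, 35/6)
  clear (3,1): R3 −= (2)R1 → (0, 0, -13/3, 11/3)
pivot(2,2)=7/3: scale R2 → (0, 0, 1, 5/2)
  clear (0,2): R0 −= (1/2)R2 → (1, 0, 0, -1)
  clear (1,2): R1 −= (-1/3)R2 → (0, 1, 0, -1/2)
  clear (3,2): R3 −= (-13/3)R2 → (0, 0, 0, 29/2)
pivot(3,3)=29/2: scale R3 → (0, 0, 0, 1)
  clear (0,3): R0 −= (-1)R3 → (1, 0, 0, 0)
  clear (1,3): R1 −= (-1/2)R3 → (0, 1, 0, 0)
  clear (2,3): R2 −= (5/2)R3 → (0, 0, 1, 0)

pivot columns: 0, 1, 2, 3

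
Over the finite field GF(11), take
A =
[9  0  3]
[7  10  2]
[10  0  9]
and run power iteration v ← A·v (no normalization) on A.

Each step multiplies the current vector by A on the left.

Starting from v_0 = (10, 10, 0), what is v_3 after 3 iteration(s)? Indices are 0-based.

v_3 = (1, 7, 9)

v_0 = (10, 10, 0).
v_1 = A·v_0 = (2, 5, 1).
v_2 = A·v_1 = (10, 0, 7).
v_3 = A·v_2 = (1, 7, 9).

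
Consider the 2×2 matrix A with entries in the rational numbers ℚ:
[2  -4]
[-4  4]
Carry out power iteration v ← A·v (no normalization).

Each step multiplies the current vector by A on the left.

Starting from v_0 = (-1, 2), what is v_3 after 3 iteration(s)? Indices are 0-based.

v_0 = (-1, 2).
v_1 = A·v_0 = (-10, 12).
v_2 = A·v_1 = (-68, 88).
v_3 = A·v_2 = (-488, 624).

v_3 = (-488, 624)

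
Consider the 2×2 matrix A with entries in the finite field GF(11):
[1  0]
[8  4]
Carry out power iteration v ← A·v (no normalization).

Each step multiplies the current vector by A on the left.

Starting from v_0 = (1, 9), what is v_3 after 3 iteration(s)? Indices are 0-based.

v_3 = (1, 7)

v_0 = (1, 9).
v_1 = A·v_0 = (1, 0).
v_2 = A·v_1 = (1, 8).
v_3 = A·v_2 = (1, 7).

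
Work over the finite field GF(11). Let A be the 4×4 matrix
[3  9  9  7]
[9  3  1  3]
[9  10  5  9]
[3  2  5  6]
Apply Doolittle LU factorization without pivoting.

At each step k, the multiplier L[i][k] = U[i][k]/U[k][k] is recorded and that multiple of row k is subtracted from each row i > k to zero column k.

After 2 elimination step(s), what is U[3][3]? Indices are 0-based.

U[3][3] = 7

[col 0] pivot 3
  R1 -= 3*R0 → (0, 9, 7, 4)  (L[1][0] := 3)
  R2 -= 3*R0 → (0, 5, 0, 10)  (L[2][0] := 3)
  R3 -= 1*R0 → (0, 4, 7, 10)  (L[3][0] := 1)
[col 1] pivot 9
  R2 -= 3*R1 → (0, 0, 1, 9)  (L[2][1] := 3)
  R3 -= 9*R1 → (0, 0, 10, 7)  (L[3][1] := 9)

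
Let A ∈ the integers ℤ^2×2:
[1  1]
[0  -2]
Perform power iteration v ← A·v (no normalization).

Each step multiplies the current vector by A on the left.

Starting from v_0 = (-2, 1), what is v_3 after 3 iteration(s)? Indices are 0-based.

v_3 = (1, -8)

v_0 = (-2, 1).
v_1 = A·v_0 = (-1, -2).
v_2 = A·v_1 = (-3, 4).
v_3 = A·v_2 = (1, -8).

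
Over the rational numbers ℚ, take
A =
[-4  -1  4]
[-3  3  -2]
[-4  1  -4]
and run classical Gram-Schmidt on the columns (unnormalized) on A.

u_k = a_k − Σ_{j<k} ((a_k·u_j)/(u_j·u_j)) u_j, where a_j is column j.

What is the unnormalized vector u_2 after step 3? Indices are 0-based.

u_2 = (72/37, 64/37, -120/37)

Step 1: u_0 = a_0 = (-4, -3, -4).
Step 2: u_1 = a_1 − (-9/41)·u_0 = (-77/41, 96/41, 5/41).
Step 3: u_2 = a_2 − (6/41)·u_0 − (-52/37)·u_1 = (72/37, 64/37, -120/37).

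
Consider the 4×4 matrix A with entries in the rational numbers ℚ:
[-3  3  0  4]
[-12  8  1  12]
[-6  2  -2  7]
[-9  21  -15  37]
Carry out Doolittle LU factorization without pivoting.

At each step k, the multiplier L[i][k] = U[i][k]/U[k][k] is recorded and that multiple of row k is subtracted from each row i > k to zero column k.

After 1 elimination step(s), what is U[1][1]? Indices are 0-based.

U[1][1] = -4

k=0: U[0][0]=-3
  eliminate (1,0): mult=4, new row 1: (0, -4, 1, -4); set L[1][0]=4
  eliminate (2,0): mult=2, new row 2: (0, -4, -2, -1); set L[2][0]=2
  eliminate (3,0): mult=3, new row 3: (0, 12, -15, 25); set L[3][0]=3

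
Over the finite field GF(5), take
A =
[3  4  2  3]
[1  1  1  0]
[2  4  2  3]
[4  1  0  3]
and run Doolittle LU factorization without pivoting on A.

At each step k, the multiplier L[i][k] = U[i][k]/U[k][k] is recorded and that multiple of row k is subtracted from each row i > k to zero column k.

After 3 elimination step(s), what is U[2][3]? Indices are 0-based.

U[2][3] = 2

[col 0] pivot 3
  R1 -= 2*R0 → (0, 3, 2, 4)  (L[1][0] := 2)
  R2 -= 4*R0 → (0, 3, 4, 1)  (L[2][0] := 4)
  R3 -= 3*R0 → (0, 4, 4, 4)  (L[3][0] := 3)
[col 1] pivot 3
  R2 -= 1*R1 → (0, 0, 2, 2)  (L[2][1] := 1)
  R3 -= 3*R1 → (0, 0, 3, 2)  (L[3][1] := 3)
[col 2] pivot 2
  R3 -= 4*R2 → (0, 0, 0, 4)  (L[3][2] := 4)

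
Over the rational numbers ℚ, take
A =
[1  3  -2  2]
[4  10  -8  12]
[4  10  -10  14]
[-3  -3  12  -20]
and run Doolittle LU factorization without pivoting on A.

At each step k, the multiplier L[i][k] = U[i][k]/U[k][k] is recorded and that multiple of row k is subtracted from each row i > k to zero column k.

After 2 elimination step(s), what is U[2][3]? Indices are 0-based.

U[2][3] = 2

k=0: U[0][0]=1
  eliminate (1,0): mult=4, new row 1: (0, -2, 0, 4); set L[1][0]=4
  eliminate (2,0): mult=4, new row 2: (0, -2, -2, 6); set L[2][0]=4
  eliminate (3,0): mult=-3, new row 3: (0, 6, 6, -14); set L[3][0]=-3
k=1: U[1][1]=-2
  eliminate (2,1): mult=1, new row 2: (0, 0, -2, 2); set L[2][1]=1
  eliminate (3,1): mult=-3, new row 3: (0, 0, 6, -2); set L[3][1]=-3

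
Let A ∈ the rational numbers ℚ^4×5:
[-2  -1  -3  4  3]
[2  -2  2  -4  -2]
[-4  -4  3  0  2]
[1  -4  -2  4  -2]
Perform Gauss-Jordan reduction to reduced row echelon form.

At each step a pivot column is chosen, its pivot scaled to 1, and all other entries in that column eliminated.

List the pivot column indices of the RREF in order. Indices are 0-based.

step 1: normalize row 0 (÷-2) = (1, 1/2, 3/2, -2, -3/2)
  row 1: subtract 2×row0 = (0, -3, -1, 0, 1)
  row 2: subtract -4×row0 = (0, -2, 9, -8, -4)
  row 3: subtract 1×row0 = (0, -9/2, -7/2, 6, -1/2)
step 2: normalize row 1 (÷-3) = (0, 1, 1/3, 0, -1/3)
  row 0: subtract 1/2×row1 = (1, 0, 4/3, -2, -4/3)
  row 2: subtract -2×row1 = (0, 0, 29/3, -8, -14/3)
  row 3: subtract -9/2×row1 = (0, 0, -2, 6, -2)
step 3: normalize row 2 (÷29/3) = (0, 0, 1, -24/29, -14/29)
  row 0: subtract 4/3×row2 = (1, 0, 0, -26/29, -20/29)
  row 1: subtract 1/3×row2 = (0, 1, 0, 8/29, -5/29)
  row 3: subtract -2×row2 = (0, 0, 0, 126/29, -86/29)
step 4: normalize row 3 (÷126/29) = (0, 0, 0, 1, -43/63)
  row 0: subtract -26/29×row3 = (1, 0, 0, 0, -82/63)
  row 1: subtract 8/29×row3 = (0, 1, 0, 0, 1/63)
  row 2: subtract -24/29×row3 = (0, 0, 1, 0, -22/21)

pivot columns: 0, 1, 2, 3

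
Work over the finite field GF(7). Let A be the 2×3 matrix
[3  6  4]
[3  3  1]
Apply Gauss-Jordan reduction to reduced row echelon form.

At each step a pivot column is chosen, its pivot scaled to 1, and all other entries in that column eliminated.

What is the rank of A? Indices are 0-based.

rank = 2

[1] R0 /= 3  ⇒  (1, 2, 6)
     R1 -= 3·R0  ⇒  (0, 4, 4)
[2] R1 /= 4  ⇒  (0, 1, 1)
     R0 -= 2·R1  ⇒  (1, 0, 4)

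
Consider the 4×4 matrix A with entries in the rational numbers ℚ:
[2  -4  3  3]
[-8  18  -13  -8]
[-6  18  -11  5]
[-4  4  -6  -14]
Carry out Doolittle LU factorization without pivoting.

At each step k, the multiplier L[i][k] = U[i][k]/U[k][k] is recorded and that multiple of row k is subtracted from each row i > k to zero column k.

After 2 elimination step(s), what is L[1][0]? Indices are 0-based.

L[1][0] = -4

k=0: U[0][0]=2
  eliminate (1,0): mult=-4, new row 1: (0, 2, -1, 4); set L[1][0]=-4
  eliminate (2,0): mult=-3, new row 2: (0, 6, -2, 14); set L[2][0]=-3
  eliminate (3,0): mult=-2, new row 3: (0, -4, 0, -8); set L[3][0]=-2
k=1: U[1][1]=2
  eliminate (2,1): mult=3, new row 2: (0, 0, 1, 2); set L[2][1]=3
  eliminate (3,1): mult=-2, new row 3: (0, 0, -2, 0); set L[3][1]=-2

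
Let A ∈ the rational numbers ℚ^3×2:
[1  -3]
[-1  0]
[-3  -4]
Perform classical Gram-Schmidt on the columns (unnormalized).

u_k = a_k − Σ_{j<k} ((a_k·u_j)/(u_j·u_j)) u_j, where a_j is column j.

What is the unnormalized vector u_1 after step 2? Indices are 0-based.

u_1 = (-42/11, 9/11, -17/11)

Step 1: u_0 = a_0 = (1, -1, -3).
Step 2: u_1 = a_1 − (9/11)·u_0 = (-42/11, 9/11, -17/11).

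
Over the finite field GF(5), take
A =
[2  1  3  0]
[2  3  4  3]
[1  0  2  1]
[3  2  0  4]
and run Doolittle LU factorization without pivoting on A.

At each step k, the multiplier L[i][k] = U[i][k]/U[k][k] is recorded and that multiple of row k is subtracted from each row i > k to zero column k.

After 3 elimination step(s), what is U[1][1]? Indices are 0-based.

k=0: U[0][0]=2
  eliminate (1,0): mult=1, new row 1: (0, 2, 1, 3); set L[1][0]=1
  eliminate (2,0): mult=3, new row 2: (0, 2, 3, 1); set L[2][0]=3
  eliminate (3,0): mult=4, new row 3: (0, 3, 3, 4); set L[3][0]=4
k=1: U[1][1]=2
  eliminate (2,1): mult=1, new row 2: (0, 0, 2, 3); set L[2][1]=1
  eliminate (3,1): mult=4, new row 3: (0, 0, 4, 2); set L[3][1]=4
k=2: U[2][2]=2
  eliminate (3,2): mult=2, new row 3: (0, 0, 0, 1); set L[3][2]=2

U[1][1] = 2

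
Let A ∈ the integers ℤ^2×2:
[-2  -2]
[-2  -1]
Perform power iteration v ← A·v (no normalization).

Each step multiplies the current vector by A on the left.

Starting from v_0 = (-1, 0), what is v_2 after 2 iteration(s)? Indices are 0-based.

v_2 = (-8, -6)

v_0 = (-1, 0).
v_1 = A·v_0 = (2, 2).
v_2 = A·v_1 = (-8, -6).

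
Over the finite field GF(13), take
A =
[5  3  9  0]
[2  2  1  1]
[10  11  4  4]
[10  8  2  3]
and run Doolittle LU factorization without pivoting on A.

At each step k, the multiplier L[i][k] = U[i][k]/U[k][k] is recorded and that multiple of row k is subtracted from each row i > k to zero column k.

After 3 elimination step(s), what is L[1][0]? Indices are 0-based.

L[1][0] = 3

Step 1: pivot at (0,0) is 5.
  row1 ← row1 − (3)·row0  ⇒  L[1][0]=3, U row1=(0, 6, 0, 1)
  row2 ← row2 − (2)·row0  ⇒  L[2][0]=2, U row2=(0, 5, 12, 4)
  row3 ← row3 − (2)·row0  ⇒  L[3][0]=2, U row3=(0, 2, 10, 3)
Step 2: pivot at (1,1) is 6.
  row2 ← row2 − (3)·row1  ⇒  L[2][1]=3, U row2=(0, 0, 12, 1)
  row3 ← row3 − (9)·row1  ⇒  L[3][1]=9, U row3=(0, 0, 10, 7)
Step 3: pivot at (2,2) is 12.
  row3 ← row3 − (3)·row2  ⇒  L[3][2]=3, U row3=(0, 0, 0, 4)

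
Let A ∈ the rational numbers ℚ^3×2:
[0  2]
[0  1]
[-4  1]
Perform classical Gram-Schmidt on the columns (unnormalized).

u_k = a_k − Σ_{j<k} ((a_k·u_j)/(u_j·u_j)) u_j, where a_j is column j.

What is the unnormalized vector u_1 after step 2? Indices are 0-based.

u_1 = (2, 1, 0)

Step 1: u_0 = a_0 = (0, 0, -4).
Step 2: u_1 = a_1 − (-1/4)·u_0 = (2, 1, 0).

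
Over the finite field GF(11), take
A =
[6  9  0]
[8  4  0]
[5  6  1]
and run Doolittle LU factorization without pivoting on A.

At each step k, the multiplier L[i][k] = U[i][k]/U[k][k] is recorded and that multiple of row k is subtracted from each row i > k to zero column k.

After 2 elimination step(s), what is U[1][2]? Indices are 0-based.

U[1][2] = 0

[col 0] pivot 6
  R1 -= 5*R0 → (0, 3, 0)  (L[1][0] := 5)
  R2 -= 10*R0 → (0, 4, 1)  (L[2][0] := 10)
[col 1] pivot 3
  R2 -= 5*R1 → (0, 0, 1)  (L[2][1] := 5)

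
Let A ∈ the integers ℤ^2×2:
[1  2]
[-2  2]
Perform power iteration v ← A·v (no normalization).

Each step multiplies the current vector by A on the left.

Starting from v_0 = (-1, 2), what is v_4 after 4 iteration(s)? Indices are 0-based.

v_4 = (-9, -90)

v_0 = (-1, 2).
v_1 = A·v_0 = (3, 6).
v_2 = A·v_1 = (15, 6).
v_3 = A·v_2 = (27, -18).
v_4 = A·v_3 = (-9, -90).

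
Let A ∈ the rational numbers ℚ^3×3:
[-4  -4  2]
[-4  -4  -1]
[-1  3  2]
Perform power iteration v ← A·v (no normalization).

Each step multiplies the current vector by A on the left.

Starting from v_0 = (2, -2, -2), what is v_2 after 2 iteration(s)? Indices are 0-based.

v_0 = (2, -2, -2).
v_1 = A·v_0 = (-4, 2, -12).
v_2 = A·v_1 = (-16, 20, -14).

v_2 = (-16, 20, -14)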